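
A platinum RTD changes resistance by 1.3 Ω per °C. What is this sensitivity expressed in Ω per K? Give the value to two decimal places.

The quantity depends on a temperature interval, so only the ratio of degree sizes applies; the offset between the scales is irrelevant.
A change of 1 K is a change of 1°C, so per K the value is 1.3 × 1 = 1.30.

1.30 Ω per K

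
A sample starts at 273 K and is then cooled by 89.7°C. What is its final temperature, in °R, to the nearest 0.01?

329.94°R

Initial temperature in Celsius: 273 - 273.15 = -0.1500°C.
Final Celsius temperature: -0.1500 - 89.7000 = -89.8500°C.
In Rankine: -89.8500 × 1.8 + 491.67 = 329.94°R.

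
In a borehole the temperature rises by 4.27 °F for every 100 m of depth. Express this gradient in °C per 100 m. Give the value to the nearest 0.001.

Since only a temperature interval is involved, the additive offset between the scales drops out.
A change of 1°F is a change of 5/9°C, so 4.27 × 5/9 = 2.372.

2.372 °C/100 m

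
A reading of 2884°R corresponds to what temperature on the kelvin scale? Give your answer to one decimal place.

1602.2 K

In Celsius: (2884 - 491.67) × 5/9 = 1329.0722°C.
In kelvin: 1329.0722 + 273.15 = 1602.2 K.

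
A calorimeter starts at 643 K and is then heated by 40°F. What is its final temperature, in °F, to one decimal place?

737.7°F

Initial temperature in Celsius: 643 - 273.15 = 369.8500°C.
The 40°F change is an interval, so only the factor 5/9 applies: +40 × 5/9 = +22.2222°C.
Final Celsius temperature: 369.8500 + 22.2222 = 392.0722°C.
In Fahrenheit: 392.0722 × 1.8 + 32 = 737.7°F.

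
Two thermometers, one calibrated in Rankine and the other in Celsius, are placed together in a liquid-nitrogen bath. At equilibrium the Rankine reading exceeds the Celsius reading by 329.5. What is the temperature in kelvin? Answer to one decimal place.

70.4 K

Let x be the Rankine reading; then the Celsius reading is 5/9·x - 273.15.
(5/9·x - 273.15) - x = -329.5  ⇒  (-4/9)·x = -56.35  ⇒  x = 126.7875°R.
In Celsius: (126.7875 - 491.67) × 5/9 = -202.7125°C.
In kelvin: -202.7125 + 273.15 = 70.4 K.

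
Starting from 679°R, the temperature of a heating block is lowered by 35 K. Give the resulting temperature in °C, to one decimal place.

Initial temperature in Celsius: (679 - 491.67) × 5/9 = 104.0722°C.
The 35 K change is an interval; Kelvin and Celsius degrees are the same size, so ΔC = -35°C.
Final Celsius temperature: 104.0722 - 35.0000 = 69.0722°C.

69.1°C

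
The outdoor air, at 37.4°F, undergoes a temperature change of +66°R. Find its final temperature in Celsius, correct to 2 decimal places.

Initial temperature in Celsius: (37.4 - 32) × 5/9 = 3.0000°C.
The 66°R change is an interval, so only the factor 5/9 applies: +66 × 5/9 = +36.6667°C.
Final Celsius temperature: 3.0000 + 36.6667 = 39.6667°C.

39.67°C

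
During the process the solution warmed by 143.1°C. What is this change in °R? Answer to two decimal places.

An interval of 1°C corresponds to 1.8°R.
143.1 × 1.8 = 257.58.

257.58°R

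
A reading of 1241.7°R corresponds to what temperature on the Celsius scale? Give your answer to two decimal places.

In Celsius: (1241.7 - 491.67) × 5/9 = 416.6833°C.

416.68°C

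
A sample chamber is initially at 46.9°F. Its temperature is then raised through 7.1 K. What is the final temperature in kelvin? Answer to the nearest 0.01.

288.53 K

Initial temperature in Celsius: (46.9 - 32) × 5/9 = 8.2778°C.
The 7.1 K change is an interval; Kelvin and Celsius degrees are the same size, so ΔC = +7.1°C.
Final Celsius temperature: 8.2778 + 7.1000 = 15.3778°C.
In kelvin: 15.3778 + 273.15 = 288.53 K.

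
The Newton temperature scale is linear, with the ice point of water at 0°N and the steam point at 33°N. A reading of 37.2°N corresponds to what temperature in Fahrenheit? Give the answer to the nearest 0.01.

234.91°F

Linear interpolation between the fixed points: C = (37.2 - 0) × 100 / (33 - 0) = 112.7273°C.
Then 112.7273 × 1.8 + 32 = 234.91°F.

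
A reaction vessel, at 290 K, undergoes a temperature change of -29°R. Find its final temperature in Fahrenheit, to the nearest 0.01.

Initial temperature in Celsius: 290 - 273.15 = 16.8500°C.
The 29°R change is an interval, so only the factor 5/9 applies: -29 × 5/9 = -16.1111°C.
Final Celsius temperature: 16.8500 - 16.1111 = 0.7389°C.
In Fahrenheit: 0.7389 × 1.8 + 32 = 33.33°F.

33.33°F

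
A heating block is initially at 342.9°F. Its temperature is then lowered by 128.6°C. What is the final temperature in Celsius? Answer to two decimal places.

44.12°C

Initial temperature in Celsius: (342.9 - 32) × 5/9 = 172.7222°C.
Final Celsius temperature: 172.7222 - 128.6000 = 44.1222°C.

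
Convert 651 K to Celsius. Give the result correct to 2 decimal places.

377.85°C

In Celsius: 651 - 273.15 = 377.8500°C.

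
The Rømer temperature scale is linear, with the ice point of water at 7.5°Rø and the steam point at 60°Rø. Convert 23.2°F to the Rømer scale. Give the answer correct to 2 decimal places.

First in Celsius: (23.2 - 32) × 5/9 = -4.8889°C.
Linearly onto the Rømer scale: 7.5 + (-4.8889 / 100) × (60 - 7.5) = 4.93°Rø.

4.93°Rø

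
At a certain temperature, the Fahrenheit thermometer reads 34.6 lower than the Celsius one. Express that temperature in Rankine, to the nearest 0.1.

341.8°R

Let x be the Celsius reading; then the Fahrenheit reading is 1.8·x + 32.
(1.8·x + 32) - x = -34.6  ⇒  (0.8)·x = -66.6  ⇒  x = -83.2500°C.
In Rankine: -83.2500 × 1.8 + 491.67 = 341.8°R.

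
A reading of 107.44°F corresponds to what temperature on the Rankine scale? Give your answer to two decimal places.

567.11°R

In Celsius: (107.44 - 32) × 5/9 = 41.9111°C.
In Rankine: 41.9111 × 1.8 + 491.67 = 567.11°R.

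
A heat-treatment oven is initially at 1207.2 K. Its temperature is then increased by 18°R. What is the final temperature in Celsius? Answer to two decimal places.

944.05°C

Initial temperature in Celsius: 1207.2 - 273.15 = 934.0500°C.
The 18°R change is an interval, so only the factor 5/9 applies: +18 × 5/9 = +10.0000°C.
Final Celsius temperature: 934.0500 + 10.0000 = 944.0500°C.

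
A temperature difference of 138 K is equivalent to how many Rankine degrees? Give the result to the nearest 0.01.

248.40°R

For a temperature interval the offset drops out; only the factor 1.8 applies.
138 × 1.8 = 248.40.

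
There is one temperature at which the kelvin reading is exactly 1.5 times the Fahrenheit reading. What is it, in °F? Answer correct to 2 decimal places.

Let F be the Fahrenheit reading. The kelvin reading is K = 5/9·F + 255.372.
Require K = 1.5·F: 5/9·F + 255.372 = 1.5·F.
(-17/18)·F = -255.372  ⇒  F = 270.39.

270.39°F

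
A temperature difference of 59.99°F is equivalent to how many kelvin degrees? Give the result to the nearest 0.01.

33.33 K

For a temperature interval the offset drops out; only the factor 5/9 applies.
59.99 × 5/9 = 33.33.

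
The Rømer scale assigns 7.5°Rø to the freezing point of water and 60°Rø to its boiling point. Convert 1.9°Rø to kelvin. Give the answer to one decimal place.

Linear interpolation between the fixed points: C = (1.9 - 7.5) × 100 / (60 - 7.5) = -10.6667°C.
Then -10.6667 + 273.15 = 262.5 K.

262.5 K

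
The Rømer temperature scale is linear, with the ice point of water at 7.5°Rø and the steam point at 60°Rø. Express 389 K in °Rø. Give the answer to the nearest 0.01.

68.32°Rø

First in Celsius: 389 - 273.15 = 115.8500°C.
Linearly onto the Rømer scale: 7.5 + (115.8500 / 100) × (60 - 7.5) = 68.32°Rø.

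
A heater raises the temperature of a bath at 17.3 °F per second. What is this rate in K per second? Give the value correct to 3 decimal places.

Since only a temperature interval is involved, the additive offset between the scales drops out.
A change of 1°F is a change of 5/9 K, so 17.3 × 5/9 = 9.611.

9.611 K/second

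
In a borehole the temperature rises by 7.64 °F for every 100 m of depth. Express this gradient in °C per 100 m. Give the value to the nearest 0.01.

The quantity depends on a temperature interval, so only the ratio of degree sizes applies; the offset between the scales is irrelevant.
A change of 1°F is a change of 5/9°C, so 7.64 × 5/9 = 4.24.

4.24 °C/100 m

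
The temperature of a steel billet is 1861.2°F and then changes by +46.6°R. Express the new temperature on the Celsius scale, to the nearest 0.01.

1042.11°C

Initial temperature in Celsius: (1861.2 - 32) × 5/9 = 1016.2222°C.
The 46.6°R change is an interval, so only the factor 5/9 applies: +46.6 × 5/9 = +25.8889°C.
Final Celsius temperature: 1016.2222 + 25.8889 = 1042.1111°C.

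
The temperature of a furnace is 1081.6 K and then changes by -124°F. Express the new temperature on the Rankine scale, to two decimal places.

Initial temperature in Celsius: 1081.6 - 273.15 = 808.4500°C.
The 124°F change is an interval, so only the factor 5/9 applies: -124 × 5/9 = -68.8889°C.
Final Celsius temperature: 808.4500 - 68.8889 = 739.5611°C.
In Rankine: 739.5611 × 1.8 + 491.67 = 1822.88°R.

1822.88°R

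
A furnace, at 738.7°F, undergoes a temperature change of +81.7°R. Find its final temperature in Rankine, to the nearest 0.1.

1280.1°R

Initial temperature in Celsius: (738.7 - 32) × 5/9 = 392.6111°C.
The 81.7°R change is an interval, so only the factor 5/9 applies: +81.7 × 5/9 = +45.3889°C.
Final Celsius temperature: 392.6111 + 45.3889 = 438.0000°C.
In Rankine: 438.0000 × 1.8 + 491.67 = 1280.1°R.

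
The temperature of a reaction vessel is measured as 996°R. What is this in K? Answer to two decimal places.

553.33 K

In Celsius: (996 - 491.67) × 5/9 = 280.1833°C.
In kelvin: 280.1833 + 273.15 = 553.33 K.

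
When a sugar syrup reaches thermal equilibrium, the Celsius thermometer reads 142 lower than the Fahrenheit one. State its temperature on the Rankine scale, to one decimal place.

739.2°R

Let x be the Fahrenheit reading; then the Celsius reading is 5/9·x - 17.7778.
(5/9·x - 17.7778) - x = -142  ⇒  (-4/9)·x = -124.222  ⇒  x = 279.5000°F.
In Celsius: (279.5 - 32) × 5/9 = 137.5000°C.
In Rankine: 137.5000 × 1.8 + 491.67 = 739.2°R.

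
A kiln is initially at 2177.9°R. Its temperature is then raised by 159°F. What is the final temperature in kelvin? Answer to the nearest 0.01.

Initial temperature in Celsius: (2177.9 - 491.67) × 5/9 = 936.7944°C.
The 159°F change is an interval, so only the factor 5/9 applies: +159 × 5/9 = +88.3333°C.
Final Celsius temperature: 936.7944 + 88.3333 = 1025.1278°C.
In kelvin: 1025.1278 + 273.15 = 1298.28 K.

1298.28 K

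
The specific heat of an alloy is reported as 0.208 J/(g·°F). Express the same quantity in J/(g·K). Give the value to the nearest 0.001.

0.374 J/(g·K)

Since only a temperature interval is involved, the additive offset between the scales drops out.
A change of 1 K is a change of 1.8°F, so per K the value is 0.208 × 1.8 = 0.374.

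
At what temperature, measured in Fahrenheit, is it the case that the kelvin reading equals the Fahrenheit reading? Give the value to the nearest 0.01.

Let F be the Fahrenheit reading. The kelvin reading is K = 5/9·F + 255.372.
Set K = F: 5/9·F + 255.372 = F.
(-4/9)·F = -255.372  ⇒  F = 574.59.

574.59°F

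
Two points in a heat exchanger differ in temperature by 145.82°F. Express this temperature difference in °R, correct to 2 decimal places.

145.82°R

Fahrenheit and Rankine degrees are the same size, so the interval is unchanged: 145.82.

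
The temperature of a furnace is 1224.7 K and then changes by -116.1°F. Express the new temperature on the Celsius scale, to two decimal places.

887.05°C

Initial temperature in Celsius: 1224.7 - 273.15 = 951.5500°C.
The 116.1°F change is an interval, so only the factor 5/9 applies: -116.1 × 5/9 = -64.5000°C.
Final Celsius temperature: 951.5500 - 64.5000 = 887.0500°C.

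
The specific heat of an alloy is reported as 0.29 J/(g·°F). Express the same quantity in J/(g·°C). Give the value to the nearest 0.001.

The quantity depends on a temperature interval, so only the ratio of degree sizes applies; the offset between the scales is irrelevant.
A change of 1°C is a change of 1.8°F, so per °C the value is 0.29 × 1.8 = 0.522.

0.522 J/(g·°C)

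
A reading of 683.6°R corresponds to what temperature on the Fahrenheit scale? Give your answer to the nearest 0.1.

223.9°F

In Celsius: (683.6 - 491.67) × 5/9 = 106.6278°C.
In Fahrenheit: 106.6278 × 1.8 + 32 = 223.9°F.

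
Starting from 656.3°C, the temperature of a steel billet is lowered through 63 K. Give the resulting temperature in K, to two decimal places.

The 63 K change is an interval; Kelvin and Celsius degrees are the same size, so ΔC = -63°C.
Final Celsius temperature: 656.3000 - 63.0000 = 593.3000°C.
In kelvin: 593.3000 + 273.15 = 866.45 K.

866.45 K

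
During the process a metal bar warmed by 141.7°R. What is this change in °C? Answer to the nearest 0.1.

For a temperature interval the offset drops out; only the factor 5/9 applies.
141.7 × 5/9 = 78.7.

78.7°C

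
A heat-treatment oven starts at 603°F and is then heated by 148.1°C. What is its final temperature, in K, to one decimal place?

738.5 K

Initial temperature in Celsius: (603 - 32) × 5/9 = 317.2222°C.
Final Celsius temperature: 317.2222 + 148.1000 = 465.3222°C.
In kelvin: 465.3222 + 273.15 = 738.5 K.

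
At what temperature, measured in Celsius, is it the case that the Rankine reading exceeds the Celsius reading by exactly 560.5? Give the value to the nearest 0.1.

86.0°C

Let C be the Celsius reading. The Rankine reading is R = 1.8·C + 491.67.
Require R - C = 560.5: (0.8)·C + 491.67 = 560.5.
C = (560.5 - 491.67) / (0.8) = 86.0.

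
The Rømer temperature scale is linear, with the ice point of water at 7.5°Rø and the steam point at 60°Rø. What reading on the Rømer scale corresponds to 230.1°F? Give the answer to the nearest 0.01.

First in Celsius: (230.1 - 32) × 5/9 = 110.0556°C.
Linearly onto the Rømer scale: 7.5 + (110.0556 / 100) × (60 - 7.5) = 65.28°Rø.

65.28°Rø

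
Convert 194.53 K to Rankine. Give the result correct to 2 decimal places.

350.15°R

In Celsius: 194.53 - 273.15 = -78.6200°C.
In Rankine: -78.6200 × 1.8 + 491.67 = 350.15°R.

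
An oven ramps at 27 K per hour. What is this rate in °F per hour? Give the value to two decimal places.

48.60 °F/hour

Since only a temperature interval is involved, the additive offset between the scales drops out.
A change of 1 K is a change of 1.8°F, so 27 × 1.8 = 48.60.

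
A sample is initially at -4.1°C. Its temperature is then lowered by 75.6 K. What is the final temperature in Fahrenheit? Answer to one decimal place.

The 75.6 K change is an interval; Kelvin and Celsius degrees are the same size, so ΔC = -75.6°C.
Final Celsius temperature: -4.1000 - 75.6000 = -79.7000°C.
In Fahrenheit: -79.7000 × 1.8 + 32 = -111.5°F.

-111.5°F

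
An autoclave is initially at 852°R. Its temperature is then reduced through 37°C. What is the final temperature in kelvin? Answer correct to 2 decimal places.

Initial temperature in Celsius: (852 - 491.67) × 5/9 = 200.1833°C.
Final Celsius temperature: 200.1833 - 37.0000 = 163.1833°C.
In kelvin: 163.1833 + 273.15 = 436.33 K.

436.33 K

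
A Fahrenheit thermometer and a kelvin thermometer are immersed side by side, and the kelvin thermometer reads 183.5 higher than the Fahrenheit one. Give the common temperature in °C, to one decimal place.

Let x be the Fahrenheit reading; then the kelvin reading is 5/9·x + 255.372.
(5/9·x + 255.372) - x = 183.5  ⇒  (-4/9)·x = -71.8722  ⇒  x = 161.7125°F.
In Celsius: (161.7125 - 32) × 5/9 = 72.1°C.

72.1°C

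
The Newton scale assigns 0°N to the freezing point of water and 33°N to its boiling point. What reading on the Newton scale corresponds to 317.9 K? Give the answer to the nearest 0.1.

First in Celsius: 317.9 - 273.15 = 44.7500°C.
Linearly onto the Newton scale: 0 + (44.7500 / 100) × (33 - 0) = 14.8°N.

14.8°N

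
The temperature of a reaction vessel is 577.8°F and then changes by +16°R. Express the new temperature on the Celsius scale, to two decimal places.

312.11°C

Initial temperature in Celsius: (577.8 - 32) × 5/9 = 303.2222°C.
The 16°R change is an interval, so only the factor 5/9 applies: +16 × 5/9 = +8.8889°C.
Final Celsius temperature: 303.2222 + 8.8889 = 312.1111°C.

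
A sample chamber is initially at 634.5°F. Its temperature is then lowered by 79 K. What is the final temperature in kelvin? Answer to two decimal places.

Initial temperature in Celsius: (634.5 - 32) × 5/9 = 334.7222°C.
The 79 K change is an interval; Kelvin and Celsius degrees are the same size, so ΔC = -79°C.
Final Celsius temperature: 334.7222 - 79.0000 = 255.7222°C.
In kelvin: 255.7222 + 273.15 = 528.87 K.

528.87 K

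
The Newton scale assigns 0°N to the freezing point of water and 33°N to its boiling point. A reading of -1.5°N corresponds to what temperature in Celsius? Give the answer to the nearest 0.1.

-4.5°C

Linear interpolation between the fixed points: C = (-1.5 - 0) × 100 / (33 - 0) = -4.5455°C.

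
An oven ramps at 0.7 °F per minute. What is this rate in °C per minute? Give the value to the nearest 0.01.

0.39 °C/minute

The quantity depends on a temperature interval, so only the ratio of degree sizes applies; the offset between the scales is irrelevant.
A change of 1°F is a change of 5/9°C, so 0.7 × 5/9 = 0.39.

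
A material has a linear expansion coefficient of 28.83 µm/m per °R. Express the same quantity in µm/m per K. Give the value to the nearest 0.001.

51.894 µm/m per K

Since only a temperature interval is involved, the additive offset between the scales drops out.
A change of 1 K is a change of 1.8°R, so per K the value is 28.83 × 1.8 = 51.894.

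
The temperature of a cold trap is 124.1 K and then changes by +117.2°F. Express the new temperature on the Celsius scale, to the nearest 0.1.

Initial temperature in Celsius: 124.1 - 273.15 = -149.0500°C.
The 117.2°F change is an interval, so only the factor 5/9 applies: +117.2 × 5/9 = +65.1111°C.
Final Celsius temperature: -149.0500 + 65.1111 = -83.9389°C.

-83.9°C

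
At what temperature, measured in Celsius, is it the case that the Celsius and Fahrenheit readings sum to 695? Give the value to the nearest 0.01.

236.79°C

Let C be the Celsius reading. The Fahrenheit reading is F = 1.8·C + 32.
Require C + F = 695: (2.8)·C + 32 = 695.
C = (695 - 32) / (2.8) = 236.79.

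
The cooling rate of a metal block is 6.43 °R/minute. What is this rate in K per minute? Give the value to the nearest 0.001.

3.572 K/minute

The quantity depends on a temperature interval, so only the ratio of degree sizes applies; the offset between the scales is irrelevant.
A change of 1°R is a change of 5/9 K, so 6.43 × 5/9 = 3.572.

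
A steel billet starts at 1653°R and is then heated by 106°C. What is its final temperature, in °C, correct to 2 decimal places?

751.18°C

Initial temperature in Celsius: (1653 - 491.67) × 5/9 = 645.1833°C.
Final Celsius temperature: 645.1833 + 106.0000 = 751.1833°C.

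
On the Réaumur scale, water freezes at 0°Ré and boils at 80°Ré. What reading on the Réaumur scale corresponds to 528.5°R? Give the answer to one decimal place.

First in Celsius: (528.5 - 491.67) × 5/9 = 20.4611°C.
Linearly onto the Réaumur scale: 0 + (20.4611 / 100) × (80 - 0) = 16.4°Ré.

16.4°Ré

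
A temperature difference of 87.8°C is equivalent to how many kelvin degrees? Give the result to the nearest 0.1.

Celsius and kelvin degrees are the same size, so the interval is unchanged: 87.8.

87.8 K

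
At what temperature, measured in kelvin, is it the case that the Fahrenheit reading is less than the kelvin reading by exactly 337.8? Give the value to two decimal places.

Let K be the kelvin reading. The Fahrenheit reading is F = 1.8·K - 459.67.
Require F - K = -337.8: (0.8)·K - 459.67 = -337.8.
K = (-337.8 + 459.67) / (0.8) = 152.34.

152.34 K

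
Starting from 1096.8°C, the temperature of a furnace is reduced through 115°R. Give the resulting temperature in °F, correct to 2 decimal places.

The 115°R change is an interval, so only the factor 5/9 applies: -115 × 5/9 = -63.8889°C.
Final Celsius temperature: 1096.8000 - 63.8889 = 1032.9111°C.
In Fahrenheit: 1032.9111 × 1.8 + 32 = 1891.24°F.

1891.24°F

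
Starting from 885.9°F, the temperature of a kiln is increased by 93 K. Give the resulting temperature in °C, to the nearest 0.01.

567.39°C

Initial temperature in Celsius: (885.9 - 32) × 5/9 = 474.3889°C.
The 93 K change is an interval; Kelvin and Celsius degrees are the same size, so ΔC = +93°C.
Final Celsius temperature: 474.3889 + 93.0000 = 567.3889°C.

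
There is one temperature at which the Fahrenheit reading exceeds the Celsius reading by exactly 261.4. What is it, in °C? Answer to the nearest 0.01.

Let C be the Celsius reading. The Fahrenheit reading is F = 1.8·C + 32.
Require F - C = 261.4: (0.8)·C + 32 = 261.4.
C = (261.4 - 32) / (0.8) = 286.75.

286.75°C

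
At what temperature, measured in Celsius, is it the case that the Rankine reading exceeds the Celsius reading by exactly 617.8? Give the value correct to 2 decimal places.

157.66°C

Let C be the Celsius reading. The Rankine reading is R = 1.8·C + 491.67.
Require R - C = 617.8: (0.8)·C + 491.67 = 617.8.
C = (617.8 - 491.67) / (0.8) = 157.66.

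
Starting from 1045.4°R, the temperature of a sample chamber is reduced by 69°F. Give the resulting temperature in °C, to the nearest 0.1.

Initial temperature in Celsius: (1045.4 - 491.67) × 5/9 = 307.6278°C.
The 69°F change is an interval, so only the factor 5/9 applies: -69 × 5/9 = -38.3333°C.
Final Celsius temperature: 307.6278 - 38.3333 = 269.2944°C.

269.3°C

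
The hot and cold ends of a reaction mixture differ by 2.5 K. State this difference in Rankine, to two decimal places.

4.50°R

Only the scale ratio 1.8 matters for a change in temperature.
2.5 × 1.8 = 4.50.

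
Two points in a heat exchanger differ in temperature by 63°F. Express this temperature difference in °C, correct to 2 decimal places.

Only the scale ratio 5/9 matters for a change in temperature.
63 × 5/9 = 35.00.

35.00°C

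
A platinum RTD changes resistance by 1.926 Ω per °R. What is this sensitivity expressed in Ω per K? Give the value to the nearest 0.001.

The quantity depends on a temperature interval, so only the ratio of degree sizes applies; the offset between the scales is irrelevant.
A change of 1 K is a change of 1.8°R, so per K the value is 1.926 × 1.8 = 3.467.

3.467 Ω per K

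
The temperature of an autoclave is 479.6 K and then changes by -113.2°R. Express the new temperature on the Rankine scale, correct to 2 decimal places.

Initial temperature in Celsius: 479.6 - 273.15 = 206.4500°C.
The 113.2°R change is an interval, so only the factor 5/9 applies: -113.2 × 5/9 = -62.8889°C.
Final Celsius temperature: 206.4500 - 62.8889 = 143.5611°C.
In Rankine: 143.5611 × 1.8 + 491.67 = 750.08°R.

750.08°R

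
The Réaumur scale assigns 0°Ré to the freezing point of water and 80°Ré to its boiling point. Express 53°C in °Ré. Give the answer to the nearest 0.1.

Linearly onto the Réaumur scale: 0 + (53.0000 / 100) × (80 - 0) = 42.4°Ré.

42.4°Ré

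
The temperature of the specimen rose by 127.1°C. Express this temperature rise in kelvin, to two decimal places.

127.10 K

Celsius and kelvin degrees are the same size, so the interval is unchanged: 127.10.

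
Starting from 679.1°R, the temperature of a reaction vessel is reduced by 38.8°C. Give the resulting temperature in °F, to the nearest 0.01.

149.59°F

Initial temperature in Celsius: (679.1 - 491.67) × 5/9 = 104.1278°C.
Final Celsius temperature: 104.1278 - 38.8000 = 65.3278°C.
In Fahrenheit: 65.3278 × 1.8 + 32 = 149.59°F.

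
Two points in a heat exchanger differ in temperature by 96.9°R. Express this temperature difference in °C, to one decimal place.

An interval of 1°R corresponds to 5/9°C.
96.9 × 5/9 = 53.8.

53.8°C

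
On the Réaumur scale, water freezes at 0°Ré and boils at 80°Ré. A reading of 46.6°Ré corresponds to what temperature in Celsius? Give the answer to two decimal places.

Linear interpolation between the fixed points: C = (46.6 - 0) × 100 / (80 - 0) = 58.2500°C.

58.25°C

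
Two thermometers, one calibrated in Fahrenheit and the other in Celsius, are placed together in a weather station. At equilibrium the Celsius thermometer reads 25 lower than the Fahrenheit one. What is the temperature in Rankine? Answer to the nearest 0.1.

475.9°R

Let x be the Fahrenheit reading; then the Celsius reading is 5/9·x - 17.7778.
(5/9·x - 17.7778) - x = -25  ⇒  (-4/9)·x = -65/9  ⇒  x = 16.2500°F.
In Celsius: (16.25 - 32) × 5/9 = -8.7500°C.
In Rankine: -8.7500 × 1.8 + 491.67 = 475.9°R.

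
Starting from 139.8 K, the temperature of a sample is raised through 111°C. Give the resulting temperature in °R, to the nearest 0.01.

Initial temperature in Celsius: 139.8 - 273.15 = -133.3500°C.
Final Celsius temperature: -133.3500 + 111.0000 = -22.3500°C.
In Rankine: -22.3500 × 1.8 + 491.67 = 451.44°R.

451.44°R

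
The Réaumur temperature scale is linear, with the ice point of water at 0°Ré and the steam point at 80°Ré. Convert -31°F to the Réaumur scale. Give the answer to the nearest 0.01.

First in Celsius: (-31 - 32) × 5/9 = -35.0000°C.
Linearly onto the Réaumur scale: 0 + (-35.0000 / 100) × (80 - 0) = -28.00°Ré.

-28.00°Ré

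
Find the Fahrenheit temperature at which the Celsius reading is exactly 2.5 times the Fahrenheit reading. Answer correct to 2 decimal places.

Let F be the Fahrenheit reading. The Celsius reading is C = 5/9·F - 17.7778.
Require C = 2.5·F: 5/9·F - 17.7778 = 2.5·F.
(-35/18)·F = 17.7778  ⇒  F = -9.14.

-9.14°F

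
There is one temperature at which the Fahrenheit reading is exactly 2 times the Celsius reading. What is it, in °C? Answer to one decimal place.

160.0°C

Let C be the Celsius reading. The Fahrenheit reading is F = 1.8·C + 32.
Require F = 2·C: 1.8·C + 32 = 2·C.
(-0.2)·C = -32  ⇒  C = 160.0.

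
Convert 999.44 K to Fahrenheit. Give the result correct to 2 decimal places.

In Celsius: 999.44 - 273.15 = 726.2900°C.
In Fahrenheit: 726.2900 × 1.8 + 32 = 1339.32°F.

1339.32°F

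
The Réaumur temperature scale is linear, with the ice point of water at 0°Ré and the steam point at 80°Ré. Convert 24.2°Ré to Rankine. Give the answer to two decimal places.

546.12°R

Linear interpolation between the fixed points: C = (24.2 - 0) × 100 / (80 - 0) = 30.2500°C.
Then 30.2500 × 1.8 + 491.67 = 546.12°R.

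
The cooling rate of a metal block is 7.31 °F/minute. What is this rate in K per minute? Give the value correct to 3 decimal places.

Since only a temperature interval is involved, the additive offset between the scales drops out.
A change of 1°F is a change of 5/9 K, so 7.31 × 5/9 = 4.061.

4.061 K/minute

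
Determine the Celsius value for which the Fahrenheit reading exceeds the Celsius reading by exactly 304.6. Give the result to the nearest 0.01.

Let C be the Celsius reading. The Fahrenheit reading is F = 1.8·C + 32.
Require F - C = 304.6: (0.8)·C + 32 = 304.6.
C = (304.6 - 32) / (0.8) = 340.75.

340.75°C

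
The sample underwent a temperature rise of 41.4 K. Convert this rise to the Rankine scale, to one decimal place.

An interval of 1 K corresponds to 1.8°R.
41.4 × 1.8 = 74.5.

74.5°R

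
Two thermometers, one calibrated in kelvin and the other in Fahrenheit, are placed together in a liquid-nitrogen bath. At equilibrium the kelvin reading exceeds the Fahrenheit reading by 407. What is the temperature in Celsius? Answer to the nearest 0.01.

Let x be the kelvin reading; then the Fahrenheit reading is 1.8·x - 459.67.
(1.8·x - 459.67) - x = -407  ⇒  (0.8)·x = 52.67  ⇒  x = 65.8375 K.
In Celsius: 65.8375 - 273.15 = -207.31°C.

-207.31°C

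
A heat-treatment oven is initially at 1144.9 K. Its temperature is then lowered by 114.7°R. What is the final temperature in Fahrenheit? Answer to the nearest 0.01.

Initial temperature in Celsius: 1144.9 - 273.15 = 871.7500°C.
The 114.7°R change is an interval, so only the factor 5/9 applies: -114.7 × 5/9 = -63.7222°C.
Final Celsius temperature: 871.7500 - 63.7222 = 808.0278°C.
In Fahrenheit: 808.0278 × 1.8 + 32 = 1486.45°F.

1486.45°F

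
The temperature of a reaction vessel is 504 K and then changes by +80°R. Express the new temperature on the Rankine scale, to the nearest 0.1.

Initial temperature in Celsius: 504 - 273.15 = 230.8500°C.
The 80°R change is an interval, so only the factor 5/9 applies: +80 × 5/9 = +44.4444°C.
Final Celsius temperature: 230.8500 + 44.4444 = 275.2944°C.
In Rankine: 275.2944 × 1.8 + 491.67 = 987.2°R.

987.2°R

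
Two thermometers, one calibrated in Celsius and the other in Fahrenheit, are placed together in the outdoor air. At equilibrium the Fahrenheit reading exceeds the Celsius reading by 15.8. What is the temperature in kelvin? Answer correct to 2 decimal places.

252.90 K

Let x be the Celsius reading; then the Fahrenheit reading is 1.8·x + 32.
(1.8·x + 32) - x = 15.8  ⇒  (0.8)·x = -16.2  ⇒  x = -20.2500°C.
In kelvin: -20.2500 + 273.15 = 252.90 K.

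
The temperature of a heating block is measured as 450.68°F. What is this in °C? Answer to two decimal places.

232.60°C

In Celsius: (450.68 - 32) × 5/9 = 232.6000°C.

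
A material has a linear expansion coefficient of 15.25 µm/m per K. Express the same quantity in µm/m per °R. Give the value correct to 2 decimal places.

8.47 µm/m per °R

Since only a temperature interval is involved, the additive offset between the scales drops out.
A change of 1°R is a change of 5/9 K, so per °R the value is 15.25 × 5/9 = 8.47.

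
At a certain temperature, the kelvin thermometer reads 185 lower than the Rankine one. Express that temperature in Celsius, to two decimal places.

-41.90°C

Let x be the Rankine reading; then the kelvin reading is 5/9·x.
(5/9·x) - x = -185  ⇒  (-4/9)·x = -185  ⇒  x = 416.2500°R.
In Celsius: (416.25 - 491.67) × 5/9 = -41.90°C.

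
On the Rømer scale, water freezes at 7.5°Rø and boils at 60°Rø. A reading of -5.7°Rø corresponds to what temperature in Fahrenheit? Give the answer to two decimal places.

-13.26°F

Linear interpolation between the fixed points: C = (-5.7 - 7.5) × 100 / (60 - 7.5) = -25.1429°C.
Then -25.1429 × 1.8 + 32 = -13.26°F.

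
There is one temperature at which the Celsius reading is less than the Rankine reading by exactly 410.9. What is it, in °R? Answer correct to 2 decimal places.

309.94°R

Let R be the Rankine reading. The Celsius reading is C = 5/9·R - 273.15.
Require C - R = -410.9: (-4/9)·R - 273.15 = -410.9.
R = (-410.9 + 273.15) / (-4/9) = 309.94.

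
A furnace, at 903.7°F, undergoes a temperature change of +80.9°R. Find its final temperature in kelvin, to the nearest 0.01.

802.37 K

Initial temperature in Celsius: (903.7 - 32) × 5/9 = 484.2778°C.
The 80.9°R change is an interval, so only the factor 5/9 applies: +80.9 × 5/9 = +44.9444°C.
Final Celsius temperature: 484.2778 + 44.9444 = 529.2222°C.
In kelvin: 529.2222 + 273.15 = 802.37 K.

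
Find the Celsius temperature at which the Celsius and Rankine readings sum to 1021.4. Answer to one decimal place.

189.2°C

Let C be the Celsius reading. The Rankine reading is R = 1.8·C + 491.67.
Require C + R = 1021.4: (2.8)·C + 491.67 = 1021.4.
C = (1021.4 - 491.67) / (2.8) = 189.2.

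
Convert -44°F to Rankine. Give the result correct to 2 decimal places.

415.67°R

In Celsius: (-44 - 32) × 5/9 = -42.2222°C.
In Rankine: -42.2222 × 1.8 + 491.67 = 415.67°R.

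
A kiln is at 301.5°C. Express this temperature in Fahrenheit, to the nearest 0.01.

In Fahrenheit: 301.5000 × 1.8 + 32 = 574.70°F.

574.70°F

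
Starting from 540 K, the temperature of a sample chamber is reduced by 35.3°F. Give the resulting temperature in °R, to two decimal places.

936.70°R

Initial temperature in Celsius: 540 - 273.15 = 266.8500°C.
The 35.3°F change is an interval, so only the factor 5/9 applies: -35.3 × 5/9 = -19.6111°C.
Final Celsius temperature: 266.8500 - 19.6111 = 247.2389°C.
In Rankine: 247.2389 × 1.8 + 491.67 = 936.70°R.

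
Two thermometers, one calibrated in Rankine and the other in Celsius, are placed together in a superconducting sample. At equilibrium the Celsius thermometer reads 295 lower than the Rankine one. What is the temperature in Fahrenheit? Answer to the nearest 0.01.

-410.51°F

Let x be the Rankine reading; then the Celsius reading is 5/9·x - 273.15.
(5/9·x - 273.15) - x = -295  ⇒  (-4/9)·x = -21.85  ⇒  x = 49.1625°R.
In Celsius: (49.1625 - 491.67) × 5/9 = -245.8375°C.
In Fahrenheit: -245.8375 × 1.8 + 32 = -410.51°F.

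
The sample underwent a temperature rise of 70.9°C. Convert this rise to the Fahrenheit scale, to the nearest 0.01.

Only the scale ratio 1.8 matters for a change in temperature.
70.9 × 1.8 = 127.62.

127.62°F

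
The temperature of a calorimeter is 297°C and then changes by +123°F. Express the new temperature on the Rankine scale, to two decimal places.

The 123°F change is an interval, so only the factor 5/9 applies: +123 × 5/9 = +68.3333°C.
Final Celsius temperature: 297.0000 + 68.3333 = 365.3333°C.
In Rankine: 365.3333 × 1.8 + 491.67 = 1149.27°R.

1149.27°R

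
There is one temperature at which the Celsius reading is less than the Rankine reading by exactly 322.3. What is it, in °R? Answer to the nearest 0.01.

Let R be the Rankine reading. The Celsius reading is C = 5/9·R - 273.15.
Require C - R = -322.3: (-4/9)·R - 273.15 = -322.3.
R = (-322.3 + 273.15) / (-4/9) = 110.59.

110.59°R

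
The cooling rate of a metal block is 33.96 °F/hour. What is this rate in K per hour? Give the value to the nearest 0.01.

Since only a temperature interval is involved, the additive offset between the scales drops out.
A change of 1°F is a change of 5/9 K, so 33.96 × 5/9 = 18.87.

18.87 K/hour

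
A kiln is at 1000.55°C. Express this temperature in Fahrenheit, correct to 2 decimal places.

1832.99°F

In Fahrenheit: 1000.5500 × 1.8 + 32 = 1832.99°F.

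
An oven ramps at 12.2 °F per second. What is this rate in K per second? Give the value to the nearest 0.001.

6.778 K/second

Since only a temperature interval is involved, the additive offset between the scales drops out.
A change of 1°F is a change of 5/9 K, so 12.2 × 5/9 = 6.778.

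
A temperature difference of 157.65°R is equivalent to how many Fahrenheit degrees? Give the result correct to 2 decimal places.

Rankine and Fahrenheit degrees are the same size, so the interval is unchanged: 157.65.

157.65°F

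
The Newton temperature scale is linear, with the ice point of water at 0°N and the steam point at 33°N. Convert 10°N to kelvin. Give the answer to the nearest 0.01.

Linear interpolation between the fixed points: C = (10 - 0) × 100 / (33 - 0) = 30.3030°C.
Then 30.3030 + 273.15 = 303.45 K.

303.45 K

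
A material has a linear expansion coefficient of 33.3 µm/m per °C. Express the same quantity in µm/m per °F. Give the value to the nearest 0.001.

The quantity depends on a temperature interval, so only the ratio of degree sizes applies; the offset between the scales is irrelevant.
A change of 1°F is a change of 5/9°C, so per °F the value is 33.3 × 5/9 = 18.500.

18.500 µm/m per °F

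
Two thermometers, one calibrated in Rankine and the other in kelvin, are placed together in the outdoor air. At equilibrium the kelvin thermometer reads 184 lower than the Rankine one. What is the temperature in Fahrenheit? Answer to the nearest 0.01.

Let x be the Rankine reading; then the kelvin reading is 5/9·x.
(5/9·x) - x = -184  ⇒  (-4/9)·x = -184  ⇒  x = 414.0000°R.
In Celsius: (414 - 491.67) × 5/9 = -43.1500°C.
In Fahrenheit: -43.1500 × 1.8 + 32 = -45.67°F.

-45.67°F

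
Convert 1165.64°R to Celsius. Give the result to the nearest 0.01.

In Celsius: (1165.64 - 491.67) × 5/9 = 374.4278°C.

374.43°C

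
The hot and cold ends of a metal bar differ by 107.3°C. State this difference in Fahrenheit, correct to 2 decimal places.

193.14°F

Only the scale ratio 1.8 matters for a change in temperature.
107.3 × 1.8 = 193.14.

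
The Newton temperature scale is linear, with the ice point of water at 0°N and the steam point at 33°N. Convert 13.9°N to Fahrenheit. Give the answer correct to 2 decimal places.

107.82°F

Linear interpolation between the fixed points: C = (13.9 - 0) × 100 / (33 - 0) = 42.1212°C.
Then 42.1212 × 1.8 + 32 = 107.82°F.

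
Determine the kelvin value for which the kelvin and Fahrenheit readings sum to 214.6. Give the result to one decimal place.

240.8 K

Let K be the kelvin reading. The Fahrenheit reading is F = 1.8·K - 459.67.
Require K + F = 214.6: (2.8)·K - 459.67 = 214.6.
K = (214.6 + 459.67) / (2.8) = 240.8.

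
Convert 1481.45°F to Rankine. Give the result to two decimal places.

In Celsius: (1481.45 - 32) × 5/9 = 805.2500°C.
In Rankine: 805.2500 × 1.8 + 491.67 = 1941.12°R.

1941.12°R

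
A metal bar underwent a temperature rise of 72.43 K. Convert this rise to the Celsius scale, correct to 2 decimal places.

Kelvin and Celsius degrees are the same size, so the interval is unchanged: 72.43.

72.43°C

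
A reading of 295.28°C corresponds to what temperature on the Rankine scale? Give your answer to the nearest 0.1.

In Rankine: 295.2800 × 1.8 + 491.67 = 1023.2°R.

1023.2°R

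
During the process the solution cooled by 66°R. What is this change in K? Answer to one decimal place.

For a temperature interval the offset drops out; only the factor 5/9 applies.
66 × 5/9 = 36.7.

36.7 K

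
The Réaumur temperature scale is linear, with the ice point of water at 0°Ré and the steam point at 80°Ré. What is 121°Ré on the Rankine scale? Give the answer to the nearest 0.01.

Linear interpolation between the fixed points: C = (121 - 0) × 100 / (80 - 0) = 151.2500°C.
Then 151.2500 × 1.8 + 491.67 = 763.92°R.

763.92°R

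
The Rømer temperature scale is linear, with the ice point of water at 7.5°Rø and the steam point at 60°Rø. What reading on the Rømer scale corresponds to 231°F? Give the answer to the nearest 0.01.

First in Celsius: (231 - 32) × 5/9 = 110.5556°C.
Linearly onto the Rømer scale: 7.5 + (110.5556 / 100) × (60 - 7.5) = 65.54°Rø.

65.54°Rø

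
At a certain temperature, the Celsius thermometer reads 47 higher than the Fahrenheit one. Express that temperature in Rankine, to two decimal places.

313.92°R

Let x be the Fahrenheit reading; then the Celsius reading is 5/9·x - 17.7778.
(5/9·x - 17.7778) - x = 47  ⇒  (-4/9)·x = 64.7778  ⇒  x = -145.7500°F.
In Celsius: (-145.75 - 32) × 5/9 = -98.7500°C.
In Rankine: -98.7500 × 1.8 + 491.67 = 313.92°R.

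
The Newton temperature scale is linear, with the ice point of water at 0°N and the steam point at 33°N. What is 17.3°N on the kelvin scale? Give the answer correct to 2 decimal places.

Linear interpolation between the fixed points: C = (17.3 - 0) × 100 / (33 - 0) = 52.4242°C.
Then 52.4242 + 273.15 = 325.57 K.

325.57 K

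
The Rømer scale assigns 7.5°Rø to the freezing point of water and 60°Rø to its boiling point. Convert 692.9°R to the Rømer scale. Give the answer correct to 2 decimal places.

66.19°Rø

First in Celsius: (692.9 - 491.67) × 5/9 = 111.7944°C.
Linearly onto the Rømer scale: 7.5 + (111.7944 / 100) × (60 - 7.5) = 66.19°Rø.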